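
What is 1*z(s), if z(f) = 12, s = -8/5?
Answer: 12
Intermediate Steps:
s = -8/5 (s = -8*1/5 = -8/5 ≈ -1.6000)
1*z(s) = 1*12 = 12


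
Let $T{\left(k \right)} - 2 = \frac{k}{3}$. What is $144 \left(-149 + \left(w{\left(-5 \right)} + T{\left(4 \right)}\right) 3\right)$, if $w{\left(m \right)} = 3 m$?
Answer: $-26496$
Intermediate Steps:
$T{\left(k \right)} = 2 + \frac{k}{3}$
$144 \left(-149 + \left(w{\left(-5 \right)} + T{\left(4 \right)}\right) 3\right) = 144 \left(-149 + \left(3 \left(-5\right) + \left(2 + \frac{1}{3} \cdot 4\right)\right) 3\right) = 144 \left(-149 + \left(-15 + \left(2 + \frac{4}{3}\right)\right) 3\right) = 144 \left(-149 + \left(-15 + \frac{10}{3}\right) 3\right) = 144 \left(-149 - 35\right) = 144 \left(-184\right) = -26496$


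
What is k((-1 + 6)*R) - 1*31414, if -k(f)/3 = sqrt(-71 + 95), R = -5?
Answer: -31414 - 6*sqrt(6) ≈ -31429.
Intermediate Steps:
k(f) = -6*sqrt(6) (k(f) = -3*sqrt(-71 + 95) = -6*sqrt(6))
k((-1 + 6)*R) - 1*31414 = -6*sqrt(6) - 1*31414 = -6*sqrt(6) - 31414 = -31414 - 6*sqrt(6)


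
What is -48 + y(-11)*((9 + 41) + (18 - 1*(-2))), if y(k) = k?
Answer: -818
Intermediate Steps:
-48 + y(-11)*((9 + 41) + (18 - 1*(-2))) = -48 - 11*((9 + 41) + (18 - 1*(-2))) = -48 - 11*(50 + (18 + 2)) = -48 - 11*(50 + 20) = -48 - 11*70 = -48 - 770 = -818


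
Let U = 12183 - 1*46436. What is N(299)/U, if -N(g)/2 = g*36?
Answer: 21528/34253 ≈ 0.62850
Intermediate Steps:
U = -34253 (U = 12183 - 46436 = -34253)
N(g) = -72*g (N(g) = -2*g*36 = -72*g)
N(299)/U = -72*299/(-34253) = -21528*(-1/34253) = 21528/34253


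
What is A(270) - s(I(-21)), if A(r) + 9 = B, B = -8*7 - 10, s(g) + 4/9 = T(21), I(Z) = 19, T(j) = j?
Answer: -860/9 ≈ -95.556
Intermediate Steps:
s(g) = 185/9 (s(g) = -4/9 + 21 = 185/9)
B = -66 (B = -56 - 10 = -66)
A(r) = -75 (A(r) = -9 - 66 = -75)
A(270) - s(I(-21)) = -75 - 1*185/9 = -75 - 185/9 = -860/9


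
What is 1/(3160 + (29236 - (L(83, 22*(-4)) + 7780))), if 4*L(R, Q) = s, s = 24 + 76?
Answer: 1/24591 ≈ 4.0665e-5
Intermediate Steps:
s = 100
L(R, Q) = 25 (L(R, Q) = (¼)*100 = 25)
1/(3160 + (29236 - (L(83, 22*(-4)) + 7780))) = 1/(3160 + (29236 - (25 + 7780))) = 1/(3160 + (29236 - 1*7805)) = 1/(3160 + (29236 - 7805)) = 1/(3160 + 21431) = 1/24591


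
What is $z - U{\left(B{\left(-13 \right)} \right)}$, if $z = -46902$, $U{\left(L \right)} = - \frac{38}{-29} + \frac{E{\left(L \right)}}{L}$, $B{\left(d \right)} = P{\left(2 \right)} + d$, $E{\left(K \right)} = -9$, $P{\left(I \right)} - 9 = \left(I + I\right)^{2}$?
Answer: $- \frac{5440697}{116} \approx -46903.0$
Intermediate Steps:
$P{\left(I \right)} = 9 + 4 I^{2}$ ($P{\left(I \right)} = 9 + \left(I + I\right)^{2} = 9 + \left(2 I\right)^{2} = 9 + 4 I^{2}$)
$B{\left(d \right)} = 25 + d$ ($B{\left(d \right)} = \left(9 + 4 \cdot 2^{2}\right) + d = \left(9 + 4 \cdot 4\right) + d = \left(9 + 16\right) + d = 25 + d$)
$U{\left(L \right)} = \frac{38}{29} - \frac{9}{L}$ ($U{\left(L \right)} = - \frac{38}{-29} - \frac{9}{L} = \left(-38\right) \left(- \frac{1}{29}\right) - \frac{9}{L} = \frac{38}{29} - \frac{9}{L}$)
$z - U{\left(B{\left(-13 \right)} \right)} = -46902 - \left(\frac{38}{29} - \frac{9}{25 - 13}\right) = -46902 - \left(\frac{38}{29} - \frac{9}{12}\right) = -46902 - \left(\frac{38}{29} - \frac{3}{4}\right) = -46902 - \frac{65}{116} = - \frac{5440697}{116}$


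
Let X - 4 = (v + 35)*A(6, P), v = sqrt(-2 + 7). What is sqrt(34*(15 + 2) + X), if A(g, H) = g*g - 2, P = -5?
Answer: sqrt(1772 + 34*sqrt(5)) ≈ 42.989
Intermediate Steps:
v = sqrt(5) ≈ 2.2361
A(g, H) = -2 + g**2 (A(g, H) = g**2 - 2 = -2 + g**2)
X = 1194 + 34*sqrt(5) (X = 4 + (sqrt(5) + 35)*(-2 + 6**2) = 4 + (35 + sqrt(5))*(-2 + 36) = 4 + (35 + sqrt(5))*34 = 4 + (1190 + 34*sqrt(5)) = 1194 + 34*sqrt(5) ≈ 1270.0)
sqrt(34*(15 + 2) + X) = sqrt(34*(15 + 2) + (1194 + 34*sqrt(5))) = sqrt(34*17 + (1194 + 34*sqrt(5))) = sqrt(578 + (1194 + 34*sqrt(5))) = sqrt(1772 + 34*sqrt(5))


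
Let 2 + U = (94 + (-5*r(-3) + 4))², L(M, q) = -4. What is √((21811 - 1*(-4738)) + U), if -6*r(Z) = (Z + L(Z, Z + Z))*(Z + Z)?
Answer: 2*√11059 ≈ 210.32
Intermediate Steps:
r(Z) = -Z*(-4 + Z)/3 (r(Z) = -(Z - 4)*(Z + Z)/6 = -(-4 + Z)*2*Z/6 = -Z*(-4 + Z)/3)
U = 17687 (U = -2 + (94 + (-5*(-3)*(4 - 1*(-3))/3 + 4))² = -2 + (94 + (-5*(-3)*(4 + 3)/3 + 4))² = -2 + (94 + (-5*(-3)*7/3 + 4))² = -2 + (94 + (-5*(-7) + 4))² = -2 + (94 + (35 + 4))² = -2 + (94 + 39)² = -2 + 133² = -2 + 17689 = 17687)
√((21811 - 1*(-4738)) + U) = √((21811 - 1*(-4738)) + 17687) = √((21811 + 4738) + 17687) = √(26549 + 17687) = √44236 = 2*√11059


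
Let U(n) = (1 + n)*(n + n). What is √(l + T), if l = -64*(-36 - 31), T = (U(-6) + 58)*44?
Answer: 2*√2370 ≈ 97.365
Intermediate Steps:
U(n) = 2*n*(1 + n) (U(n) = (1 + n)*(2*n) = 2*n*(1 + n))
T = 5192 (T = (2*(-6)*(1 - 6) + 58)*44 = (2*(-6)*(-5) + 58)*44 = (60 + 58)*44 = 118*44 = 5192)
l = 4288 (l = -64*(-67) = 4288)
√(l + T) = √(4288 + 5192) = √9480 = 2*√2370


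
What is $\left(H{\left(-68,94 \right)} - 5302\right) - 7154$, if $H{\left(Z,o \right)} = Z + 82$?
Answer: $-12442$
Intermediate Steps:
$H{\left(Z,o \right)} = 82 + Z$
$\left(H{\left(-68,94 \right)} - 5302\right) - 7154 = \left(\left(82 - 68\right) - 5302\right) - 7154 = \left(14 - 5302\right) - 7154 = -5288 - 7154 = -12442$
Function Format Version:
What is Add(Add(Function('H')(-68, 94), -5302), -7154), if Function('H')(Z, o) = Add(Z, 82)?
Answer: -12442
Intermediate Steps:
Function('H')(Z, o) = Add(82, Z)
Add(Add(Function('H')(-68, 94), -5302), -7154) = Add(Add(Add(82, -68), -5302), -7154) = Add(Add(14, -5302), -7154) = Add(-5288, -7154) = -12442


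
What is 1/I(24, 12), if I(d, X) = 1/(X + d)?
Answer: 36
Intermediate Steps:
1/I(24, 12) = 1/(1/(12 + 24)) = 1/(1/36) = 36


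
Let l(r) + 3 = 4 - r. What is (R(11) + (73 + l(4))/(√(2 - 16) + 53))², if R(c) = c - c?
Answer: 4900/(53 + I*√14)² ≈ 1.7185 - 0.24386*I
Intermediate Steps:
l(r) = 1 - r (l(r) = -3 + (4 - r) = 1 - r)
R(c) = 0
(R(11) + (73 + l(4))/(√(2 - 16) + 53))² = (0 + (73 + (1 - 1*4))/(√(2 - 16) + 53))² = (0 + (73 + (1 - 4))/(√(-14) + 53))² = (0 + (73 - 3)/(I*√14 + 53))² = (0 + 70/(53 + I*√14))² = (70/(53 + I*√14))² = 4900/(53 + I*√14)²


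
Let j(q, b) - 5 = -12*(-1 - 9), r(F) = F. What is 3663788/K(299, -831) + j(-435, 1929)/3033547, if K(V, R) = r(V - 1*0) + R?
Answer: -2778568257384/403461751 ≈ -6886.8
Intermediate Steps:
K(V, R) = R + V (K(V, R) = (V - 1*0) + R = (V + 0) + R = V + R = R + V)
j(q, b) = 125 (j(q, b) = 5 - 12*(-1 - 9) = 5 - 12*(-10) = 5 + 120 = 125)
3663788/K(299, -831) + j(-435, 1929)/3033547 = 3663788/(-831 + 299) + 125/3033547 = 3663788/(-532) + 125*(1/3033547) = 3663788*(-1/532) + 125/3033547 = -915947/133 + 125/3033547 = -2778568257384/403461751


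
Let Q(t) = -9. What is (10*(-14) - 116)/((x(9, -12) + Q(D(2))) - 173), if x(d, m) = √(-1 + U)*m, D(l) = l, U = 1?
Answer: 128/91 ≈ 1.4066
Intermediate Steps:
x(d, m) = 0 (x(d, m) = √(-1 + 1)*m = √0*m = 0*m = 0)
(10*(-14) - 116)/((x(9, -12) + Q(D(2))) - 173) = (10*(-14) - 116)/((0 - 9) - 173) = (-140 - 116)/(-9 - 173) = -256/(-182) = -256*(-1/182) = 128/91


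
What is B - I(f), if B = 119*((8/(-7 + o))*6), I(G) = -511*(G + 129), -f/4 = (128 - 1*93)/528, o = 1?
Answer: 8557759/132 ≈ 64832.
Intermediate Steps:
f = -35/132 (f = -4*(128 - 1*93)/528 = -4*(128 - 93)/528 = -140/528 = -4*35/528 = -35/132 ≈ -0.26515)
I(G) = -65919 - 511*G (I(G) = -511*(129 + G) = -65919 - 511*G)
B = -952 (B = 119*((8/(-7 + 1))*6) = 119*((8/(-6))*6) = 119*(-1/6*8*6) = 119*(-4/3*6) = 119*(-8) = -952)
B - I(f) = -952 - (-65919 - 511*(-35/132)) = -952 - (-65919 + 17885/132) = -952 - 1*(-8683423/132) = -952 + 8683423/132 = 8557759/132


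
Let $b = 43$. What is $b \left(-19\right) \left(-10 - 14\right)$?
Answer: $19608$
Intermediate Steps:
$b \left(-19\right) \left(-10 - 14\right) = 43 \left(-19\right) \left(-10 - 14\right) = \left(-817\right) \left(-24\right) = 19608$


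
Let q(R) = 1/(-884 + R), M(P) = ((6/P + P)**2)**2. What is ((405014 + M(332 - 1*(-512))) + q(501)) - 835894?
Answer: 6163574187659244495665727/12146427934448 ≈ 5.0744e+11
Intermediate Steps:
M(P) = (P + 6/P)**4 (M(P) = ((P + 6/P)**2)**2 = (P + 6/P)**4)
((405014 + M(332 - 1*(-512))) + q(501)) - 835894 = ((405014 + (6 + (332 - 1*(-512))**2)**4/(332 - 1*(-512))**4) + 1/(-884 + 501)) - 835894 = ((405014 + (6 + (332 + 512)**2)**4/(332 + 512)**4) + 1/(-383)) - 835894 = ((405014 + (6 + 844**2)**4/844**4) - 1/383) - 835894 = ((405014 + (6 + 712336)**4/507422576896) - 1/383) - 835894 = ((405014 + (1/507422576896)*712342**4) - 1/383) - 835894 = ((405014 + (1/507422576896)*257486346582230584001296) - 1/383) - 835894 = ((405014 + 16092896661389411500081/31713911056) - 1/383) - 835894 = (16092909505967383934865/31713911056 - 1/383) - 835894 = 6163584340785476333142239/12146427934448 - 835894 = 6163574187659244495665727/12146427934448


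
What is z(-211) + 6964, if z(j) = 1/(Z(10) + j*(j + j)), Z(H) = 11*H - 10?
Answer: 620784889/89142 ≈ 6964.0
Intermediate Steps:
Z(H) = -10 + 11*H
z(j) = 1/(100 + 2*j²) (z(j) = 1/((-10 + 11*10) + j*(j + j)) = 1/((-10 + 110) + j*(2*j)) = 1/(100 + 2*j²))
z(-211) + 6964 = 1/(2*(50 + (-211)²)) + 6964 = 1/(2*(50 + 44521)) + 6964 = (½)/44571 + 6964 = (½)*(1/44571) + 6964 = 1/89142 + 6964 = 620784889/89142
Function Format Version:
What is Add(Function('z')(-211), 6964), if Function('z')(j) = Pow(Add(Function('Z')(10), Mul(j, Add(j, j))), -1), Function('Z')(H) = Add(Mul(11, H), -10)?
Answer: Rational(620784889, 89142) ≈ 6964.0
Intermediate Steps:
Function('Z')(H) = Add(-10, Mul(11, H))
Function('z')(j) = Pow(Add(100, Mul(2, Pow(j, 2))), -1) (Function('z')(j) = Pow(Add(Add(-10, Mul(11, 10)), Mul(j, Add(j, j))), -1) = Pow(Add(Add(-10, 110), Mul(j, Mul(2, j))), -1) = Pow(Add(100, Mul(2, Pow(j, 2))), -1))
Add(Function('z')(-211), 6964) = Add(Mul(Rational(1, 2), Pow(Add(50, Pow(-211, 2)), -1)), 6964) = Add(Mul(Rational(1, 2), Pow(Add(50, 44521), -1)), 6964) = Add(Mul(Rational(1, 2), Pow(44571, -1)), 6964) = Add(Mul(Rational(1, 2), Rational(1, 44571)), 6964) = Add(Rational(1, 89142), 6964) = Rational(620784889, 89142)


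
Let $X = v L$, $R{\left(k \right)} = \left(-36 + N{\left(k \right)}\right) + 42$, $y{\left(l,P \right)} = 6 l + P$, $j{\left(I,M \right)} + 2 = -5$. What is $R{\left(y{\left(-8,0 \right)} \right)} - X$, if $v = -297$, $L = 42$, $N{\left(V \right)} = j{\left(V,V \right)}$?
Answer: $12473$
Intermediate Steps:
$j{\left(I,M \right)} = -7$ ($j{\left(I,M \right)} = -2 - 5 = -7$)
$N{\left(V \right)} = -7$
$y{\left(l,P \right)} = P + 6 l$
$R{\left(k \right)} = -1$ ($R{\left(k \right)} = \left(-36 - 7\right) + 42 = -43 + 42 = -1$)
$X = -12474$ ($X = \left(-297\right) 42 = -12474$)
$R{\left(y{\left(-8,0 \right)} \right)} - X = -1 - -12474 = -1 + 12474 = 12473$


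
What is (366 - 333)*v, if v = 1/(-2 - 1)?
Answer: -11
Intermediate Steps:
v = -⅓ (v = 1/(-3) = -⅓ ≈ -0.33333)
(366 - 333)*v = (366 - 333)*(-⅓) = 33*(-⅓) = -11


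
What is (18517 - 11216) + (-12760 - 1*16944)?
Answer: -22403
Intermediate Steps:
(18517 - 11216) + (-12760 - 1*16944) = 7301 + (-12760 - 16944) = 7301 - 29704 = -22403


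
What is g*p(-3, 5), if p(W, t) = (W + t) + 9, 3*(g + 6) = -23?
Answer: -451/3 ≈ -150.33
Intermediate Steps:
g = -41/3 (g = -6 + (⅓)*(-23) = -6 - 23/3 = -41/3 ≈ -13.667)
p(W, t) = 9 + W + t
g*p(-3, 5) = -41*(9 - 3 + 5)/3 = -41/3*11 = -451/3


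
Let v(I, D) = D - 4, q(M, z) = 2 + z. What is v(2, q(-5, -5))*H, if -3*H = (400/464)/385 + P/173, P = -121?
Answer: -89776/55187 ≈ -1.6268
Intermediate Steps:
v(I, D) = -4 + D
H = 89776/386309 (H = -((400/464)/385 - 121/173)/3 = -((400*(1/464))*(1/385) - 121*1/173)/3 = -((25/29)*(1/385) - 121/173)/3 = -(5/2233 - 121/173)/3 = -⅓*(-269328/386309) = 89776/386309 ≈ 0.23239)
v(2, q(-5, -5))*H = (-4 + (2 - 5))*(89776/386309) = (-4 - 3)*(89776/386309) = -7*89776/386309 = -89776/55187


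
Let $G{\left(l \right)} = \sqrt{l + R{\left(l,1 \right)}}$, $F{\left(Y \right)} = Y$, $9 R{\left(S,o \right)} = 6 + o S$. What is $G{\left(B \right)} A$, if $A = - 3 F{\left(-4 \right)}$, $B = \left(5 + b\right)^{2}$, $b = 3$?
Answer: $4 \sqrt{646} \approx 101.67$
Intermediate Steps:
$R{\left(S,o \right)} = \frac{2}{3} + \frac{S o}{9}$ ($R{\left(S,o \right)} = \frac{6 + o S}{9} = \frac{6 + S o}{9} = \frac{2}{3} + \frac{S o}{9}$)
$B = 64$ ($B = \left(5 + 3\right)^{2} = 8^{2} = 64$)
$G{\left(l \right)} = \sqrt{\frac{2}{3} + \frac{10 l}{9}}$ ($G{\left(l \right)} = \sqrt{l + \left(\frac{2}{3} + \frac{1}{9} l 1\right)} = \sqrt{l + \left(\frac{2}{3} + \frac{l}{9}\right)} = \sqrt{\frac{2}{3} + \frac{10 l}{9}}$)
$A = 12$ ($A = \left(-3\right) \left(-4\right) = 12$)
$G{\left(B \right)} A = \frac{\sqrt{6 + 10 \cdot 64}}{3} \cdot 12 = \frac{\sqrt{6 + 640}}{3} \cdot 12 = \frac{\sqrt{646}}{3} \cdot 12 = 4 \sqrt{646}$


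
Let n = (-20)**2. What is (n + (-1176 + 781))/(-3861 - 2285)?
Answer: -5/6146 ≈ -0.00081354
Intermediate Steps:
n = 400
(n + (-1176 + 781))/(-3861 - 2285) = (400 + (-1176 + 781))/(-3861 - 2285) = (400 - 395)/(-6146) = 5*(-1/6146) = -5/6146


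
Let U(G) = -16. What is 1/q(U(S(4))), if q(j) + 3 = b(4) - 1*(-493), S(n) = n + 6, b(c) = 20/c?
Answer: 1/495 ≈ 0.0020202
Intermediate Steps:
S(n) = 6 + n
q(j) = 495 (q(j) = -3 + (20/4 - 1*(-493)) = -3 + (20*(¼) + 493) = -3 + (5 + 493) = -3 + 498 = 495)
1/q(U(S(4))) = 1/495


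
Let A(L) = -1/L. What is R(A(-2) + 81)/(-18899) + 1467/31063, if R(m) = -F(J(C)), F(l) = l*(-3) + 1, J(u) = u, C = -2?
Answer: 27942274/587059637 ≈ 0.047597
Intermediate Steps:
F(l) = 1 - 3*l (F(l) = -3*l + 1 = 1 - 3*l)
R(m) = -7 (R(m) = -(1 - 3*(-2)) = -(1 + 6) = -1*7 = -7)
R(A(-2) + 81)/(-18899) + 1467/31063 = -7/(-18899) + 1467/31063 = -7*(-1/18899) + 1467*(1/31063) = 7/18899 + 1467/31063 = 27942274/587059637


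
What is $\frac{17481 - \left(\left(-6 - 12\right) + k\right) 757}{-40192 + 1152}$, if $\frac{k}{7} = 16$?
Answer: $\frac{53677}{39040} \approx 1.3749$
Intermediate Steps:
$k = 112$ ($k = 7 \cdot 16 = 112$)
$\frac{17481 - \left(\left(-6 - 12\right) + k\right) 757}{-40192 + 1152} = \frac{17481 - \left(\left(-6 - 12\right) + 112\right) 757}{-40192 + 1152} = \frac{17481 - \left(-18 + 112\right) 757}{-39040} = \left(17481 - 94 \cdot 757\right) \left(- \frac{1}{39040}\right) = \left(17481 - 71158\right) \left(- \frac{1}{39040}\right) = \left(-53677\right) \left(- \frac{1}{39040}\right) = \frac{53677}{39040}$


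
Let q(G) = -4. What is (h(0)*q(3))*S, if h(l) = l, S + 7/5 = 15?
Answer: 0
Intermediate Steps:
S = 68/5 (S = -7/5 + 15 = 68/5 ≈ 13.600)
(h(0)*q(3))*S = (0*(-4))*(68/5) = 0*(68/5) = 0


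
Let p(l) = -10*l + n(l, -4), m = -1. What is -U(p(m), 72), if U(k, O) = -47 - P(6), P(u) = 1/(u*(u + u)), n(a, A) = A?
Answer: 3385/72 ≈ 47.014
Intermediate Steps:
P(u) = 1/(2*u**2) (P(u) = 1/(u*(2*u)) = 1/(2*u**2))
p(l) = -4 - 10*l (p(l) = -10*l - 4 = -4 - 10*l)
U(k, O) = -3385/72 (U(k, O) = -47 - 1/(2*6**2) = -47 - 1/(2*36) = -47 - 1*1/72 = -47 - 1/72 = -3385/72)
-U(p(m), 72) = -1*(-3385/72) = 3385/72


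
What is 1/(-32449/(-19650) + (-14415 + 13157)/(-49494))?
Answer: 162092850/271791751 ≈ 0.59639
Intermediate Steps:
1/(-32449/(-19650) + (-14415 + 13157)/(-49494)) = 1/(-32449*(-1/19650) - 1258*(-1/49494)) = 1/(32449/19650 + 629/24747) = 1/(271791751/162092850) = 162092850/271791751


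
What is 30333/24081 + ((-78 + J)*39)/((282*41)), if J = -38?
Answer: 13431539/15468029 ≈ 0.86834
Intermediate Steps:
30333/24081 + ((-78 + J)*39)/((282*41)) = 30333/24081 + ((-78 - 38)*39)/((282*41)) = 30333*(1/24081) - 116*39/11562 = 10111/8027 - 4524*1/11562 = 10111/8027 - 754/1927 = 13431539/15468029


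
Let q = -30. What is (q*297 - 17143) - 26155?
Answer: -52208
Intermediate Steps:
(q*297 - 17143) - 26155 = (-30*297 - 17143) - 26155 = (-8910 - 17143) - 26155 = -26053 - 26155 = -52208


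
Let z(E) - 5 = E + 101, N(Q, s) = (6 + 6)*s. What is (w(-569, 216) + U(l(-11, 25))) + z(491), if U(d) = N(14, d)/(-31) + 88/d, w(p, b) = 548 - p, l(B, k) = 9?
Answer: 479962/279 ≈ 1720.3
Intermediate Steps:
N(Q, s) = 12*s
z(E) = 106 + E (z(E) = 5 + (E + 101) = 5 + (101 + E) = 106 + E)
U(d) = 88/d - 12*d/31 (U(d) = (12*d)/(-31) + 88/d = (12*d)*(-1/31) + 88/d = -12*d/31 + 88/d = 88/d - 12*d/31)
(w(-569, 216) + U(l(-11, 25))) + z(491) = ((548 - 1*(-569)) + (88/9 - 12/31*9)) + (106 + 491) = ((548 + 569) + (88*(⅑) - 108/31)) + 597 = (1117 + (88/9 - 108/31)) + 597 = (1117 + 1756/279) + 597 = 313399/279 + 597 = 479962/279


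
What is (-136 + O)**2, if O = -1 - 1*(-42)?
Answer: 9025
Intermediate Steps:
O = 41 (O = -1 + 42 = 41)
(-136 + O)**2 = (-136 + 41)**2 = (-95)**2 = 9025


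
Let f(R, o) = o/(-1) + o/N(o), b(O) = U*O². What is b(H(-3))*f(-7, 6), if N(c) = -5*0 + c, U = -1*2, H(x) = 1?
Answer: 10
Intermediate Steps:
U = -2
b(O) = -2*O²
N(c) = c (N(c) = 0 + c = c)
f(R, o) = 1 - o (f(R, o) = o/(-1) + o/o = o*(-1) + 1 = -o + 1 = 1 - o)
b(H(-3))*f(-7, 6) = (-2*1²)*(1 - 1*6) = (-2*1)*(1 - 6) = -2*(-5) = 10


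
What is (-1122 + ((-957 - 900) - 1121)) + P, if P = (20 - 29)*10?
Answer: -4190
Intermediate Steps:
P = -90 (P = -9*10 = -90)
(-1122 + ((-957 - 900) - 1121)) + P = (-1122 + ((-957 - 900) - 1121)) - 90 = (-1122 + (-1857 - 1121)) - 90 = (-1122 - 2978) - 90 = -4100 - 90 = -4190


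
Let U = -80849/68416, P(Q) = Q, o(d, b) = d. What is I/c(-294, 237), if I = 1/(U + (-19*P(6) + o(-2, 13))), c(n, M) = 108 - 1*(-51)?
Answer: -68416/1274719695 ≈ -5.3671e-5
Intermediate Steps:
U = -80849/68416 (U = -80849*1/68416 = -80849/68416 ≈ -1.1817)
c(n, M) = 159 (c(n, M) = 108 + 51 = 159)
I = -68416/8017105 (I = 1/(-80849/68416 + (-19*6 - 2)) = 1/(-80849/68416 + (-114 - 2)) = 1/(-80849/68416 - 116) = 1/(-8017105/68416) = -68416/8017105 ≈ -0.0085337)
I/c(-294, 237) = -68416/8017105/159 = -68416/8017105*1/159 = -68416/1274719695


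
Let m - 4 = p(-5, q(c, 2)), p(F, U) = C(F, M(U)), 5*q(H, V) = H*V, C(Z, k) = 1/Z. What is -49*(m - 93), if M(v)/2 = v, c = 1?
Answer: 21854/5 ≈ 4370.8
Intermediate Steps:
M(v) = 2*v
q(H, V) = H*V/5 (q(H, V) = (H*V)/5 = H*V/5)
p(F, U) = 1/F
m = 19/5 (m = 4 + 1/(-5) = 4 - ⅕ = 19/5 ≈ 3.8000)
-49*(m - 93) = -49*(19/5 - 93) = -49*(-446/5) = 21854/5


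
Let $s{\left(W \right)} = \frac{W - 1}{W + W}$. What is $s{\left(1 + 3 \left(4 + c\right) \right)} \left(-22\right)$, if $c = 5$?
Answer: $- \frac{297}{28} \approx -10.607$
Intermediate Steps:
$s{\left(W \right)} = \frac{-1 + W}{2 W}$
$s{\left(1 + 3 \left(4 + c\right) \right)} \left(-22\right) = \frac{-1 + \left(1 + 3 \left(4 + 5\right)\right)}{2 \left(1 + 3 \left(4 + 5\right)\right)} \left(-22\right) = \frac{-1 + \left(1 + 3 \cdot 9\right)}{2 \left(1 + 3 \cdot 9\right)} \left(-22\right) = \frac{-1 + \left(1 + 27\right)}{2 \left(1 + 27\right)} \left(-22\right) = \frac{-1 + 28}{2 \cdot 28} \left(-22\right) = \frac{1}{2} \cdot \frac{1}{28} \cdot 27 \left(-22\right) = \frac{27}{56} \left(-22\right) = - \frac{297}{28}$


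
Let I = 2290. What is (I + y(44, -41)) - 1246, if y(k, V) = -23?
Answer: 1021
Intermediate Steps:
(I + y(44, -41)) - 1246 = (2290 - 23) - 1246 = 2267 - 1246 = 1021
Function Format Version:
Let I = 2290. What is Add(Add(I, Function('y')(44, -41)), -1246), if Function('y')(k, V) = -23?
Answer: 1021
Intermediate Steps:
Add(Add(I, Function('y')(44, -41)), -1246) = Add(Add(2290, -23), -1246) = Add(2267, -1246) = 1021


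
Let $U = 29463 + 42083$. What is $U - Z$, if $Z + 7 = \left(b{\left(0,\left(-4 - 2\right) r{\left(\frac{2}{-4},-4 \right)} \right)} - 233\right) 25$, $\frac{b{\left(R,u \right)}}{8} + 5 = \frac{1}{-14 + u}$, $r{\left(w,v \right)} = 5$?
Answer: $\frac{862208}{11} \approx 78383.0$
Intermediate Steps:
$U = 71546$
$b{\left(R,u \right)} = -40 + \frac{8}{-14 + u}$
$Z = - \frac{75202}{11}$ ($Z = -7 + \left(\frac{8 \left(71 - 5 \left(-4 - 2\right) 5\right)}{-14 + \left(-4 - 2\right) 5} - 233\right) 25 = -7 + \left(\frac{8 \left(71 - 5 \left(\left(-6\right) 5\right)\right)}{-14 - 30} - 233\right) 25 = -7 + \left(\frac{8 \left(71 - -150\right)}{-14 - 30} - 233\right) 25 = -7 + \left(\frac{8 \left(71 + 150\right)}{-44} - 233\right) 25 = -7 + \left(8 \left(- \frac{1}{44}\right) 221 - 233\right) 25 = -7 + \left(- \frac{442}{11} - 233\right) 25 = -7 - \frac{75125}{11} = - \frac{75202}{11} \approx -6836.5$)
$U - Z = 71546 - - \frac{75202}{11} = 71546 + \frac{75202}{11} = \frac{862208}{11}$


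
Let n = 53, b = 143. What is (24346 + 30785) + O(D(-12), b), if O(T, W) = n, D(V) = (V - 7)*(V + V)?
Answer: 55184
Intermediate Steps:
D(V) = 2*V*(-7 + V) (D(V) = (-7 + V)*(2*V) = 2*V*(-7 + V))
O(T, W) = 53
(24346 + 30785) + O(D(-12), b) = (24346 + 30785) + 53 = 55131 + 53 = 55184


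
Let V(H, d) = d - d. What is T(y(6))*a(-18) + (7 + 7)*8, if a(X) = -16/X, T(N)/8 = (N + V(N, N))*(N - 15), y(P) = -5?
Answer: 7408/9 ≈ 823.11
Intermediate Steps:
V(H, d) = 0
T(N) = 8*N*(-15 + N) (T(N) = 8*((N + 0)*(N - 15)) = 8*(N*(-15 + N)) = 8*N*(-15 + N))
T(y(6))*a(-18) + (7 + 7)*8 = (8*(-5)*(-15 - 5))*(-16/(-18)) + (7 + 7)*8 = (8*(-5)*(-20))*(-16*(-1/18)) + 14*8 = 800*(8/9) + 112 = 6400/9 + 112 = 7408/9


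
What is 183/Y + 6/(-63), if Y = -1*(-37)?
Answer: 3769/777 ≈ 4.8507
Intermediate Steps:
Y = 37
183/Y + 6/(-63) = 183/37 + 6/(-63) = 183*(1/37) + 6*(-1/63) = 183/37 - 2/21 = 3769/777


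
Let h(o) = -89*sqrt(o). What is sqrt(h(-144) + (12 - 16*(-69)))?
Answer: 2*sqrt(279 - 267*I) ≈ 36.474 - 14.641*I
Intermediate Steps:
sqrt(h(-144) + (12 - 16*(-69))) = sqrt(-1068*I + (12 - 16*(-69))) = sqrt(-1068*I + (12 + 1104)) = sqrt(-1068*I + 1116) = sqrt(1116 - 1068*I)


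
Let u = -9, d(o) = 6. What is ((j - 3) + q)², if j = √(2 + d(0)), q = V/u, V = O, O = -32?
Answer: 673/81 + 20*√2/9 ≈ 11.451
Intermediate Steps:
V = -32
q = 32/9 (q = -32/(-9) = -32*(-⅑) = 32/9 ≈ 3.5556)
j = 2*√2 (j = √(2 + 6) = √8 = 2*√2 ≈ 2.8284)
((j - 3) + q)² = ((2*√2 - 3) + 32/9)² = ((-3 + 2*√2) + 32/9)² = (5/9 + 2*√2)²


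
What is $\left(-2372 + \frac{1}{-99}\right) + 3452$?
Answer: $\frac{106919}{99} \approx 1080.0$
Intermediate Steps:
$\left(-2372 + \frac{1}{-99}\right) + 3452 = \left(-2372 - \frac{1}{99}\right) + 3452 = - \frac{234829}{99} + 3452 = \frac{106919}{99}$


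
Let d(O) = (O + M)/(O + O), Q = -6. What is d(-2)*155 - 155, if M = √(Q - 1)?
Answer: -155/2 - 155*I*√7/4 ≈ -77.5 - 102.52*I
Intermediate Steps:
M = I*√7 (M = √(-6 - 1) = √(-7) = I*√7 ≈ 2.6458*I)
d(O) = (O + I*√7)/(2*O) (d(O) = (O + I*√7)/(O + O) = (O + I*√7)/((2*O)) = (O + I*√7)*(1/(2*O)) = (O + I*√7)/(2*O))
d(-2)*155 - 155 = ((½)*(-2 + I*√7)/(-2))*155 - 155 = ((½)*(-½)*(-2 + I*√7))*155 - 155 = (½ - I*√7/4)*155 - 155 = (155/2 - 155*I*√7/4) - 155 = -155/2 - 155*I*√7/4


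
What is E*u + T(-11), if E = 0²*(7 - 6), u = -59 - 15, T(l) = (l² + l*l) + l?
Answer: 231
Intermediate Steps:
T(l) = l + 2*l² (T(l) = (l² + l²) + l = 2*l² + l = l + 2*l²)
u = -74
E = 0 (E = 0*1 = 0)
E*u + T(-11) = 0*(-74) - 11*(1 + 2*(-11)) = 0 - 11*(1 - 22) = 0 - 11*(-21) = 0 + 231 = 231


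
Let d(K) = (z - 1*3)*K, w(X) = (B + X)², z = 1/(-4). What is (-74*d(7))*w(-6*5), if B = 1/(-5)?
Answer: 76770967/50 ≈ 1.5354e+6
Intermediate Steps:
z = -¼ ≈ -0.25000
B = -⅕ (B = 1*(-⅕) = -⅕ ≈ -0.20000)
w(X) = (-⅕ + X)²
d(K) = -13*K/4 (d(K) = (-¼ - 1*3)*K = (-¼ - 3)*K = -13*K/4)
(-74*d(7))*w(-6*5) = (-(-481)*7/2)*((-1 + 5*(-6*5))²/25) = (-74*(-91/4))*((-1 + 5*(-30))²/25) = 3367*((-1 - 150)²/25)/2 = 3367*((1/25)*(-151)²)/2 = 3367*((1/25)*22801)/2 = (3367/2)*(22801/25) = 76770967/50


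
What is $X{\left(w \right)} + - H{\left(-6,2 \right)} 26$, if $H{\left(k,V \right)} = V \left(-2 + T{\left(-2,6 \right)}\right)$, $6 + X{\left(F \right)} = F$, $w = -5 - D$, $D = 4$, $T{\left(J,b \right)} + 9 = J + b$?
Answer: $349$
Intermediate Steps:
$T{\left(J,b \right)} = -9 + J + b$ ($T{\left(J,b \right)} = -9 + \left(J + b\right) = -9 + J + b$)
$w = -9$ ($w = -5 - 4 = -9$)
$X{\left(F \right)} = -6 + F$
$H{\left(k,V \right)} = - 7 V$ ($H{\left(k,V \right)} = V \left(-2 - 5\right) = V \left(-7\right) = - 7 V$)
$X{\left(w \right)} + - H{\left(-6,2 \right)} 26 = \left(-6 - 9\right) + - \left(-7\right) 2 \cdot 26 = -15 + \left(-1\right) \left(-14\right) 26 = -15 + 14 \cdot 26 = -15 + 364 = 349$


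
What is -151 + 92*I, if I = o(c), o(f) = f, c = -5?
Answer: -611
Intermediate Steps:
I = -5
-151 + 92*I = -151 + 92*(-5) = -151 - 460 = -611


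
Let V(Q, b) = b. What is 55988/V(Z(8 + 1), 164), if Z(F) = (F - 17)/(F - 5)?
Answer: 13997/41 ≈ 341.39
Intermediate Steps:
Z(F) = (-17 + F)/(-5 + F)
55988/V(Z(8 + 1), 164) = 55988/164 = 55988*(1/164) = 13997/41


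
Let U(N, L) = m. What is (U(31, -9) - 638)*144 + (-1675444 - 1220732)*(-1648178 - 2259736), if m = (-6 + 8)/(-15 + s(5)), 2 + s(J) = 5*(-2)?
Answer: 33954019934944/3 ≈ 1.1318e+13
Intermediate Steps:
s(J) = -12 (s(J) = -2 + 5*(-2) = -2 - 10 = -12)
m = -2/27 (m = (-6 + 8)/(-15 - 12) = 2/(-27) = 2*(-1/27) = -2/27 ≈ -0.074074)
U(N, L) = -2/27
(U(31, -9) - 638)*144 + (-1675444 - 1220732)*(-1648178 - 2259736) = (-2/27 - 638)*144 + (-1675444 - 1220732)*(-1648178 - 2259736) = -17228/27*144 - 2896176*(-3907914) = -275648/3 + 11318006736864 = 33954019934944/3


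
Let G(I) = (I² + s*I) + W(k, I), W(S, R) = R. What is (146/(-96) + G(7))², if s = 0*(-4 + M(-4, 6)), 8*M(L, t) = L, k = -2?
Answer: 6838225/2304 ≈ 2968.0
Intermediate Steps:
M(L, t) = L/8
s = 0 (s = 0*(-4 + (⅛)*(-4)) = 0*(-4 - ½) = 0*(-9/2) = 0)
G(I) = I + I² (G(I) = (I² + 0*I) + I = (I² + 0) + I = I² + I = I + I²)
(146/(-96) + G(7))² = (146/(-96) + 7*(1 + 7))² = (146*(-1/96) + 7*8)² = (-73/48 + 56)² = (2615/48)² = 6838225/2304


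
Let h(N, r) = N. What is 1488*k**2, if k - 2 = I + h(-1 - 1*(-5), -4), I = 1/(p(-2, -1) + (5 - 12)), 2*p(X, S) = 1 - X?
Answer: 6094848/121 ≈ 50371.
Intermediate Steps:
p(X, S) = 1/2 - X/2 (p(X, S) = (1 - X)/2 = 1/2 - X/2)
I = -2/11 (I = 1/((1/2 - 1/2*(-2)) + (5 - 12)) = 1/((1/2 + 1) - 7) = 1/(3/2 - 7) = 1/(-11/2) = -2/11 ≈ -0.18182)
k = 64/11 (k = 2 + (-2/11 + (-1 - 1*(-5))) = 2 + (-2/11 + (-1 + 5)) = 2 + (-2/11 + 4) = 2 + 42/11 = 64/11 ≈ 5.8182)
1488*k**2 = 1488*(64/11)**2 = 1488*(4096/121) = 6094848/121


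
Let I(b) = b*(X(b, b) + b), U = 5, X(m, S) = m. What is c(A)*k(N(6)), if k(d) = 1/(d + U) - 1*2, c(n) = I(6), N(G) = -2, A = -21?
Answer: -120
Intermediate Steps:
I(b) = 2*b² (I(b) = b*(b + b) = b*(2*b) = 2*b²)
c(n) = 72 (c(n) = 2*6² = 2*36 = 72)
k(d) = -2 + 1/(5 + d) (k(d) = 1/(d + 5) - 1*2 = 1/(5 + d) - 2 = -2 + 1/(5 + d))
c(A)*k(N(6)) = 72*((-9 - 2*(-2))/(5 - 2)) = 72*((-9 + 4)/3) = 72*((⅓)*(-5)) = 72*(-5/3) = -120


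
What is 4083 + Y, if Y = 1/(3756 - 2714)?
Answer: 4254487/1042 ≈ 4083.0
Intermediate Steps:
Y = 1/1042 ≈ 0.00095969
4083 + Y = 4083 + 1/1042 = 4254487/1042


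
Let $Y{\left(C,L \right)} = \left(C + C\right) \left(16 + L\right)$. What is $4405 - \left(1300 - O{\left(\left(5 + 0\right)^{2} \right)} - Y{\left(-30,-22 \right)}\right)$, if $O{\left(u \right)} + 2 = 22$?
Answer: $3485$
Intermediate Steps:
$Y{\left(C,L \right)} = 2 C \left(16 + L\right)$
$O{\left(u \right)} = 20$ ($O{\left(u \right)} = -2 + 22 = 20$)
$4405 - \left(1300 - O{\left(\left(5 + 0\right)^{2} \right)} - Y{\left(-30,-22 \right)}\right) = 4405 - \left(1280 + 60 \left(16 - 22\right)\right) = 4405 - \left(1280 - 360\right) = 4405 + \left(\left(-290 + 360\right) - 990\right) = 4405 + \left(70 - 990\right) = 4405 - 920 = 3485$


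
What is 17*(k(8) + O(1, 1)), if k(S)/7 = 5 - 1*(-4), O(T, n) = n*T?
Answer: 1088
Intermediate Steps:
O(T, n) = T*n
k(S) = 63 (k(S) = 7*(5 - 1*(-4)) = 7*(5 + 4) = 7*9 = 63)
17*(k(8) + O(1, 1)) = 17*(63 + 1*1) = 17*(63 + 1) = 17*64 = 1088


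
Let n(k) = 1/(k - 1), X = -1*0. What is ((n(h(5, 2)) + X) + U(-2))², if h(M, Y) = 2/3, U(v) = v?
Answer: 25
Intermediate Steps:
h(M, Y) = ⅔ (h(M, Y) = 2*(⅓) = ⅔)
X = 0
n(k) = 1/(-1 + k)
((n(h(5, 2)) + X) + U(-2))² = ((1/(-1 + ⅔) + 0) - 2)² = ((1/(-⅓) + 0) - 2)² = ((-3 + 0) - 2)² = (-3 - 2)² = (-5)² = 25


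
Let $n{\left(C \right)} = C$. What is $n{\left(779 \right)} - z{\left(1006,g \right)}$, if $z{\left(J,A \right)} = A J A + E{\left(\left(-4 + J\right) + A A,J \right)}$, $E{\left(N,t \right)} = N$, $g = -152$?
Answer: $-23265951$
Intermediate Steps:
$z{\left(J,A \right)} = -4 + J + A^{2} + J A^{2}$ ($z{\left(J,A \right)} = A J A + \left(\left(-4 + J\right) + A A\right) = J A^{2} + \left(\left(-4 + J\right) + A^{2}\right) = J A^{2} + \left(-4 + J + A^{2}\right) = -4 + J + A^{2} + J A^{2}$)
$n{\left(779 \right)} - z{\left(1006,g \right)} = 779 - \left(-4 + 1006 + \left(-152\right)^{2} + 1006 \left(-152\right)^{2}\right) = 779 - \left(-4 + 1006 + 23104 + 1006 \cdot 23104\right) = 779 - \left(-4 + 1006 + 23104 + 23242624\right) = 779 - 23266730 = -23265951$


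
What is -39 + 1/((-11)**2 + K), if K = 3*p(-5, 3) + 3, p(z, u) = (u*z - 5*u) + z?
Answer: -740/19 ≈ -38.947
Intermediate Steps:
p(z, u) = z - 5*u + u*z (p(z, u) = (-5*u + u*z) + z = z - 5*u + u*z)
K = -102 (K = 3*(-5 - 5*3 + 3*(-5)) + 3 = 3*(-5 - 15 - 15) + 3 = 3*(-35) + 3 = -105 + 3 = -102)
-39 + 1/((-11)**2 + K) = -39 + 1/((-11)**2 - 102) = -39 + 1/(121 - 102) = -39 + 1/19 = -740/19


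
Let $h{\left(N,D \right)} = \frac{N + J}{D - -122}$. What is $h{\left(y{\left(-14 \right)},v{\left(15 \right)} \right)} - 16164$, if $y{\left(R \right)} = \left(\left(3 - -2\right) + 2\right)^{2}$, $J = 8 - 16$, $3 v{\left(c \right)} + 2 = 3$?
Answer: $- \frac{5932065}{367} \approx -16164.0$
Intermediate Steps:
$v{\left(c \right)} = \frac{1}{3}$ ($v{\left(c \right)} = - \frac{2}{3} + \frac{1}{3} \cdot 3 = - \frac{2}{3} + 1 = \frac{1}{3}$)
$J = -8$ ($J = 8 - 16 = -8$)
$y{\left(R \right)} = 49$ ($y{\left(R \right)} = \left(\left(3 + 2\right) + 2\right)^{2} = \left(5 + 2\right)^{2} = 7^{2} = 49$)
$h{\left(N,D \right)} = \frac{-8 + N}{122 + D}$ ($h{\left(N,D \right)} = \frac{N - 8}{D - -122} = \frac{-8 + N}{D + 122} = \frac{-8 + N}{122 + D}$)
$h{\left(y{\left(-14 \right)},v{\left(15 \right)} \right)} - 16164 = \frac{-8 + 49}{122 + \frac{1}{3}} - 16164 = \frac{1}{\frac{367}{3}} \cdot 41 - 16164 = \frac{3}{367} \cdot 41 - 16164 = \frac{123}{367} - 16164 = - \frac{5932065}{367}$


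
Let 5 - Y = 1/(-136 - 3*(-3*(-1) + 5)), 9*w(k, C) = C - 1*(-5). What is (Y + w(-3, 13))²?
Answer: 1256641/25600 ≈ 49.088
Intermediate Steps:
w(k, C) = 5/9 + C/9 (w(k, C) = (C - 1*(-5))/9 = (C + 5)/9 = (5 + C)/9 = 5/9 + C/9)
Y = 801/160 (Y = 5 - 1/(-136 - 3*(-3*(-1) + 5)) = 5 - 1/(-136 - 3*(3 + 5)) = 5 - 1/(-136 - 3*8) = 5 - 1/(-136 - 24) = 5 - 1/(-160) = 5 - 1*(-1/160) = 5 + 1/160 = 801/160 ≈ 5.0062)
(Y + w(-3, 13))² = (801/160 + (5/9 + (⅑)*13))² = (801/160 + (5/9 + 13/9))² = (801/160 + 2)² = (1121/160)² = 1256641/25600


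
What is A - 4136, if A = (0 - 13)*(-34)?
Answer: -3694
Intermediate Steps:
A = 442 (A = -13*(-34) = 442)
A - 4136 = 442 - 4136 = -3694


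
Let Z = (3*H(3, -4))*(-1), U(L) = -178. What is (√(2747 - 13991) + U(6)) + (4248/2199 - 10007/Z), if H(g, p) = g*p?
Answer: -11981219/26388 + 2*I*√2811 ≈ -454.04 + 106.04*I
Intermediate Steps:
Z = 36 (Z = (3*(3*(-4)))*(-1) = (3*(-12))*(-1) = -36*(-1) = 36)
(√(2747 - 13991) + U(6)) + (4248/2199 - 10007/Z) = (√(2747 - 13991) - 178) + (4248/2199 - 10007/36) = (√(-11244) - 178) + (4248*(1/2199) - 10007*1/36) = (2*I*√2811 - 178) + (1416/733 - 10007/36) = (-178 + 2*I*√2811) - 7284155/26388 = -11981219/26388 + 2*I*√2811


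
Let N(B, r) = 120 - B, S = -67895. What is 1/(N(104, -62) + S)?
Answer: -1/67879 ≈ -1.4732e-5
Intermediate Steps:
1/(N(104, -62) + S) = 1/((120 - 1*104) - 67895) = 1/((120 - 104) - 67895) = 1/(16 - 67895) = 1/(-67879) = -1/67879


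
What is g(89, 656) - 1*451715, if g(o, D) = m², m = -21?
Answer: -451274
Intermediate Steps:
g(o, D) = 441 (g(o, D) = (-21)² = 441)
g(89, 656) - 1*451715 = 441 - 1*451715 = 441 - 451715 = -451274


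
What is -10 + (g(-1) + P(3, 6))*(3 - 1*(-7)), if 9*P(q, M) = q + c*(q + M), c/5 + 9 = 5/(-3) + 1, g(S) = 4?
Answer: -450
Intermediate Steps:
c = -145/3 (c = -45 + 5*(5/(-3) + 1) = -45 + 5*(5*(-⅓) + 1) = -45 + 5*(-5/3 + 1) = -45 + 5*(-⅔) = -45 - 10/3 = -145/3 ≈ -48.333)
P(q, M) = -145*M/27 - 142*q/27 (P(q, M) = (q - 145*(q + M)/3)/9 = (q - 145*(M + q)/3)/9 = (q + (-145*M/3 - 145*q/3))/9 = (-145*M/3 - 142*q/3)/9 = -145*M/27 - 142*q/27)
-10 + (g(-1) + P(3, 6))*(3 - 1*(-7)) = -10 + (4 + (-145/27*6 - 142/27*3))*(3 - 1*(-7)) = -10 + (4 + (-290/9 - 142/9))*(3 + 7) = -10 + (4 - 48)*10 = -10 - 44*10 = -10 - 440 = -450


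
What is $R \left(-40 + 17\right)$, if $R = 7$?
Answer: $-161$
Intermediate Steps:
$R \left(-40 + 17\right) = 7 \left(-40 + 17\right) = 7 \left(-23\right) = -161$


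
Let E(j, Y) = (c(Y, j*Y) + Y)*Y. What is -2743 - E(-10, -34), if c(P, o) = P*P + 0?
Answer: 35405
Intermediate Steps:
c(P, o) = P² (c(P, o) = P² + 0 = P²)
E(j, Y) = Y*(Y + Y²) (E(j, Y) = (Y² + Y)*Y = (Y + Y²)*Y = Y*(Y + Y²))
-2743 - E(-10, -34) = -2743 - (-34)²*(1 - 34) = -2743 - 1156*(-33) = -2743 - 1*(-38148) = -2743 + 38148 = 35405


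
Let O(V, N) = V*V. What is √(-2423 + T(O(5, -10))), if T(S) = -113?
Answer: 2*I*√634 ≈ 50.359*I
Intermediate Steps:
O(V, N) = V²
√(-2423 + T(O(5, -10))) = √(-2423 - 113) = √(-2536) = 2*I*√634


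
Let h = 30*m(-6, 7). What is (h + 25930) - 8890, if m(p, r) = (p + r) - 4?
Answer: 16950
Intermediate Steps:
m(p, r) = -4 + p + r
h = -90 (h = 30*(-4 - 6 + 7) = 30*(-3) = -90)
(h + 25930) - 8890 = (-90 + 25930) - 8890 = 25840 - 8890 = 16950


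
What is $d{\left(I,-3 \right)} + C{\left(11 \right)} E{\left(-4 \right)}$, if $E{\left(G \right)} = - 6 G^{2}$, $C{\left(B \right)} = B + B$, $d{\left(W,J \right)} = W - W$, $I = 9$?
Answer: $-2112$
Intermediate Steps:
$d{\left(W,J \right)} = 0$
$C{\left(B \right)} = 2 B$
$d{\left(I,-3 \right)} + C{\left(11 \right)} E{\left(-4 \right)} = 0 + 2 \cdot 11 \left(- 6 \left(-4\right)^{2}\right) = 0 + 22 \left(\left(-6\right) 16\right) = 0 + 22 \left(-96\right) = 0 - 2112 = -2112$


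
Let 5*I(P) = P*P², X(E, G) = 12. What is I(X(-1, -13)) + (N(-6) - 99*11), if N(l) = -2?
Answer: -3727/5 ≈ -745.40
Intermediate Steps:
I(P) = P³/5 (I(P) = (P*P²)/5 = P³/5)
I(X(-1, -13)) + (N(-6) - 99*11) = (⅕)*12³ + (-2 - 99*11) = (⅕)*1728 + (-2 - 1089) = 1728/5 - 1091 = -3727/5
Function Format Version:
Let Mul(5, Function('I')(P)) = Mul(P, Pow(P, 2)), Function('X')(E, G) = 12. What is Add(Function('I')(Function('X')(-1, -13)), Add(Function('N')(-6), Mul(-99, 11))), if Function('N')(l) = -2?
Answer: Rational(-3727, 5) ≈ -745.40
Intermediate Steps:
Function('I')(P) = Mul(Rational(1, 5), Pow(P, 3)) (Function('I')(P) = Mul(Rational(1, 5), Mul(P, Pow(P, 2))) = Mul(Rational(1, 5), Pow(P, 3)))
Add(Function('I')(Function('X')(-1, -13)), Add(Function('N')(-6), Mul(-99, 11))) = Add(Mul(Rational(1, 5), Pow(12, 3)), Add(-2, Mul(-99, 11))) = Add(Mul(Rational(1, 5), 1728), Add(-2, -1089)) = Add(Rational(1728, 5), -1091) = Rational(-3727, 5)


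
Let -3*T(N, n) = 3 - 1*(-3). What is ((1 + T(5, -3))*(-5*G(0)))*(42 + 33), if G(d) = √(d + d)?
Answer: 0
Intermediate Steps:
T(N, n) = -2 (T(N, n) = -(3 - 1*(-3))/3 = -(3 + 3)/3 = -⅓*6 = -2)
G(d) = √2*√d (G(d) = √(2*d) = √2*√d)
((1 + T(5, -3))*(-5*G(0)))*(42 + 33) = ((1 - 2)*(-5*√2*√0))*(42 + 33) = -(-5)*√2*0*75 = -(-5)*0*75 = -1*0*75 = 0*75 = 0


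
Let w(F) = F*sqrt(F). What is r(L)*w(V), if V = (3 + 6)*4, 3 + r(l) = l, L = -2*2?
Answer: -1512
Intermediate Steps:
L = -4
r(l) = -3 + l
V = 36 (V = 9*4 = 36)
w(F) = F**(3/2)
r(L)*w(V) = (-3 - 4)*36**(3/2) = -7*216 = -1512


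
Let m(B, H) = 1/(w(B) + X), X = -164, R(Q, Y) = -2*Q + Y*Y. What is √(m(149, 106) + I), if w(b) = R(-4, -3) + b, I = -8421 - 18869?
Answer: I*√109158/2 ≈ 165.2*I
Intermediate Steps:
I = -27290
R(Q, Y) = Y² - 2*Q (R(Q, Y) = -2*Q + Y² = Y² - 2*Q)
w(b) = 17 + b (w(b) = ((-3)² - 2*(-4)) + b = (9 + 8) + b = 17 + b)
m(B, H) = 1/(-147 + B) (m(B, H) = 1/((17 + B) - 164) = 1/(-147 + B))
√(m(149, 106) + I) = √(1/(-147 + 149) - 27290) = √(1/2 - 27290) = √(½ - 27290) = √(-54579/2) = I*√109158/2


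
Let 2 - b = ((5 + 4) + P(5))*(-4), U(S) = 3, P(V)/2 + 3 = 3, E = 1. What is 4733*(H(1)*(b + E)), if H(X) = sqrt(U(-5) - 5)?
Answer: 184587*I*sqrt(2) ≈ 2.6105e+5*I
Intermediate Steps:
P(V) = 0 (P(V) = -6 + 2*3 = -6 + 6 = 0)
H(X) = I*sqrt(2) (H(X) = sqrt(3 - 5) = sqrt(-2) = I*sqrt(2))
b = 38 (b = 2 - ((5 + 4) + 0)*(-4) = 2 - (9 + 0)*(-4) = 2 - 9*(-4) = 2 - 1*(-36) = 2 + 36 = 38)
4733*(H(1)*(b + E)) = 4733*((I*sqrt(2))*(38 + 1)) = 4733*((I*sqrt(2))*39) = 4733*(39*I*sqrt(2)) = 184587*I*sqrt(2)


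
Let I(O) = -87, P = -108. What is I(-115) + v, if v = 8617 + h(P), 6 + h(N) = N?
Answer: 8416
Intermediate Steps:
h(N) = -6 + N
v = 8503 (v = 8617 + (-6 - 108) = 8617 - 114 = 8503)
I(-115) + v = -87 + 8503 = 8416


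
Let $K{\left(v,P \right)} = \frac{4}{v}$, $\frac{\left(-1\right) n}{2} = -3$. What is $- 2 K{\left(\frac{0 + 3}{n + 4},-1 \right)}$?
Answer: $- \frac{80}{3} \approx -26.667$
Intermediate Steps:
$n = 6$ ($n = \left(-2\right) \left(-3\right) = 6$)
$- 2 K{\left(\frac{0 + 3}{n + 4},-1 \right)} = - 2 \frac{4}{\left(0 + 3\right) \frac{1}{6 + 4}} = - 2 \frac{4}{3 \cdot \frac{1}{10}} = - 2 \frac{4}{\frac{3}{10}} = - 2 \cdot 4 \cdot \frac{10}{3} = \left(-2\right) \frac{40}{3} = - \frac{80}{3}$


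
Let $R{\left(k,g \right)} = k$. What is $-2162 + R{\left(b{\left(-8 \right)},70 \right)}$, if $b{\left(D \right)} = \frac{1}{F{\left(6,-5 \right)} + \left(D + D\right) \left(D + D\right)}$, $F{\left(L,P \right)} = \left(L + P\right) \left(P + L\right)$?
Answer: $- \frac{555633}{257} \approx -2162.0$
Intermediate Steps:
$F{\left(L,P \right)} = \left(L + P\right)^{2}$ ($F{\left(L,P \right)} = \left(L + P\right) \left(L + P\right) = \left(L + P\right)^{2}$)
$b{\left(D \right)} = \frac{1}{1 + 4 D^{2}}$ ($b{\left(D \right)} = \frac{1}{\left(6 - 5\right)^{2} + \left(D + D\right) \left(D + D\right)} = \frac{1}{1^{2} + 2 D 2 D} = \frac{1}{1 + 4 D^{2}}$)
$-2162 + R{\left(b{\left(-8 \right)},70 \right)} = -2162 + \frac{1}{1 + 4 \left(-8\right)^{2}} = -2162 + \frac{1}{1 + 4 \cdot 64} = -2162 + \frac{1}{1 + 256} = -2162 + \frac{1}{257} = - \frac{555633}{257}$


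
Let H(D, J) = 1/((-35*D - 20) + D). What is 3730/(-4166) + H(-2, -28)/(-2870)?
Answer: -256924483/286954080 ≈ -0.89535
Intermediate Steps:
H(D, J) = 1/(-20 - 34*D) (H(D, J) = 1/((-20 - 35*D) + D) = 1/(-20 - 34*D))
3730/(-4166) + H(-2, -28)/(-2870) = 3730/(-4166) - 1/(20 + 34*(-2))/(-2870) = 3730*(-1/4166) - 1/(20 - 68)*(-1/2870) = -1865/2083 - 1/(-48)*(-1/2870) = -1865/2083 - 1*(-1/48)*(-1/2870) = -1865/2083 + (1/48)*(-1/2870) = -1865/2083 - 1/137760 = -256924483/286954080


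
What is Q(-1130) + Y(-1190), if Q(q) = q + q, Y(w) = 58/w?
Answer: -1344729/595 ≈ -2260.0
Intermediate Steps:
Q(q) = 2*q
Q(-1130) + Y(-1190) = 2*(-1130) + 58/(-1190) = -2260 + 58*(-1/1190) = -2260 - 29/595 = -1344729/595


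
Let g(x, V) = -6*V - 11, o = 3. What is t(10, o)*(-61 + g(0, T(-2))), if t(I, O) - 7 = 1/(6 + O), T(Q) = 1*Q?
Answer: -1280/3 ≈ -426.67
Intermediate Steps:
T(Q) = Q
t(I, O) = 7 + 1/(6 + O)
g(x, V) = -11 - 6*V
t(10, o)*(-61 + g(0, T(-2))) = ((43 + 7*3)/(6 + 3))*(-61 + (-11 - 6*(-2))) = ((43 + 21)/9)*(-61 + (-11 + 12)) = ((1/9)*64)*(-61 + 1) = (64/9)*(-60) = -1280/3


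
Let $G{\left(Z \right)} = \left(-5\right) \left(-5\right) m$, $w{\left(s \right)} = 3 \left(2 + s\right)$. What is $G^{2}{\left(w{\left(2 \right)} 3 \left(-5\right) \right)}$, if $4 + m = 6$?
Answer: $2500$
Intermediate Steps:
$m = 2$ ($m = -4 + 6 = 2$)
$w{\left(s \right)} = 6 + 3 s$
$G{\left(Z \right)} = 50$ ($G{\left(Z \right)} = \left(-5\right) \left(-5\right) 2 = 25 \cdot 2 = 50$)
$G^{2}{\left(w{\left(2 \right)} 3 \left(-5\right) \right)} = 50^{2} = 2500$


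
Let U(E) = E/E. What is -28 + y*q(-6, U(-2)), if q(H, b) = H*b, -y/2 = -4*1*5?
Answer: -268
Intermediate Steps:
U(E) = 1
y = 40 (y = -2*(-4*1)*5 = -(-8)*5 = -2*(-20) = 40)
-28 + y*q(-6, U(-2)) = -28 + 40*(-6*1) = -28 + 40*(-6) = -28 - 240 = -268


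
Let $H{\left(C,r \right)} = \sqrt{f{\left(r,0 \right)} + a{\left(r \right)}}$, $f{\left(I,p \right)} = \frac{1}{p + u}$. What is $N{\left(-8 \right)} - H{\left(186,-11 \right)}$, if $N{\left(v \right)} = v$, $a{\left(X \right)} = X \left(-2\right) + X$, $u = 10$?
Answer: $-8 - \frac{\sqrt{1110}}{10} \approx -11.332$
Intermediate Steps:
$a{\left(X \right)} = - X$ ($a{\left(X \right)} = - 2 X + X = - X$)
$f{\left(I,p \right)} = \frac{1}{10 + p}$ ($f{\left(I,p \right)} = \frac{1}{p + 10} = \frac{1}{10 + p}$)
$H{\left(C,r \right)} = \sqrt{\frac{1}{10} - r}$ ($H{\left(C,r \right)} = \sqrt{\frac{1}{10 + 0} - r} = \sqrt{\frac{1}{10} - r}$)
$N{\left(-8 \right)} - H{\left(186,-11 \right)} = -8 - \frac{\sqrt{10 - -1100}}{10} = -8 - \frac{\sqrt{10 + 1100}}{10} = -8 - \frac{\sqrt{1110}}{10}$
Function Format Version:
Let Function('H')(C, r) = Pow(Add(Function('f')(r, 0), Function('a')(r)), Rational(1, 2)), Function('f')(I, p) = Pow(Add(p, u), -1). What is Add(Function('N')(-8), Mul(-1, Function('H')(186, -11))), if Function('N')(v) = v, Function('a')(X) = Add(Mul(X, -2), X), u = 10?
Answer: Add(-8, Mul(Rational(-1, 10), Pow(1110, Rational(1, 2)))) ≈ -11.332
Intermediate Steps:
Function('a')(X) = Mul(-1, X) (Function('a')(X) = Add(Mul(-2, X), X) = Mul(-1, X))
Function('f')(I, p) = Pow(Add(10, p), -1) (Function('f')(I, p) = Pow(Add(p, 10), -1) = Pow(Add(10, p), -1))
Function('H')(C, r) = Pow(Add(Rational(1, 10), Mul(-1, r)), Rational(1, 2)) (Function('H')(C, r) = Pow(Add(Pow(Add(10, 0), -1), Mul(-1, r)), Rational(1, 2)) = Pow(Add(Pow(10, -1), Mul(-1, r)), Rational(1, 2)) = Pow(Add(Rational(1, 10), Mul(-1, r)), Rational(1, 2)))
Add(Function('N')(-8), Mul(-1, Function('H')(186, -11))) = Add(-8, Mul(-1, Mul(Rational(1, 10), Pow(Add(10, Mul(-100, -11)), Rational(1, 2))))) = Add(-8, Mul(-1, Mul(Rational(1, 10), Pow(Add(10, 1100), Rational(1, 2))))) = Add(-8, Mul(-1, Mul(Rational(1, 10), Pow(1110, Rational(1, 2))))) = Add(-8, Mul(Rational(-1, 10), Pow(1110, Rational(1, 2))))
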